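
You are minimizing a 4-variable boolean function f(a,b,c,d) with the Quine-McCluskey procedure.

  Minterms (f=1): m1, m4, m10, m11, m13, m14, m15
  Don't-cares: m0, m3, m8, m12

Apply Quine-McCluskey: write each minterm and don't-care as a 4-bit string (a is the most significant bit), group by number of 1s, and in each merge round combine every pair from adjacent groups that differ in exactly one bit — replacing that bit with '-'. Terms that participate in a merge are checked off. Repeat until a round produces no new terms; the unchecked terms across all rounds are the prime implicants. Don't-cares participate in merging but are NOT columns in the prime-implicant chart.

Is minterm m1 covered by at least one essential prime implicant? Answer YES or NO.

[col 0] 0000*, 0001*, 0011*, 0100*, 1000*, 1010*, 1011*, 1100*, 1101*, 1110*, 1111*
[col 1] -000*, -011, -100*, 0-00*, 00-1, 000-, 1-00*, 1-10*, 1-11*, 10-0*, 101-*, 11-0*, 11-1*, 110-*, 111-*
[col 2] --00, 1--0, 1-1-, 11--
Prime implicants: --00, -011, 00-1, 000-, 1--0, 1-1-, 11--
PI chart (minterm → PIs covering it):
  1 | 00-1,000-
  4 | --00  (sole → essential)
  10 | 1--0,1-1-
  11 | -011,1-1-
  13 | 11--  (sole → essential)
  14 | 1--0,1-1-,11--
  15 | 1-1-,11--
Essential prime implicants: --00, 11--

NO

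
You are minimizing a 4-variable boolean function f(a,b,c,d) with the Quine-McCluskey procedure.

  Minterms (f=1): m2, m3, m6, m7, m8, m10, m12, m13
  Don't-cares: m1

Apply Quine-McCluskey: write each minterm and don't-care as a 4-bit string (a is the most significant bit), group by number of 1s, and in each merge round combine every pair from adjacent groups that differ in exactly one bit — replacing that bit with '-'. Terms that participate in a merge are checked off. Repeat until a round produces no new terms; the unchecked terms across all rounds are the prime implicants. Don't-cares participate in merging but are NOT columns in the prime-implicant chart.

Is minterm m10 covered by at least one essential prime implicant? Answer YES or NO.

NO

[col 0] 0001*, 0010*, 0011*, 0110*, 0111*, 1000*, 1010*, 1100*, 1101*
[col 1] -010, 0-10*, 0-11*, 00-1, 001-*, 011-*, 1-00, 10-0, 110-
[col 2] 0-1-
Prime implicants: -010, 0-1-, 00-1, 1-00, 10-0, 110-
PI chart (minterm → PIs covering it):
  2 | -010,0-1-
  3 | 0-1-,00-1
  6 | 0-1-  (sole → essential)
  7 | 0-1-  (sole → essential)
  8 | 1-00,10-0
  10 | -010,10-0
  12 | 1-00,110-
  13 | 110-  (sole → essential)
Essential prime implicants: 0-1-, 110-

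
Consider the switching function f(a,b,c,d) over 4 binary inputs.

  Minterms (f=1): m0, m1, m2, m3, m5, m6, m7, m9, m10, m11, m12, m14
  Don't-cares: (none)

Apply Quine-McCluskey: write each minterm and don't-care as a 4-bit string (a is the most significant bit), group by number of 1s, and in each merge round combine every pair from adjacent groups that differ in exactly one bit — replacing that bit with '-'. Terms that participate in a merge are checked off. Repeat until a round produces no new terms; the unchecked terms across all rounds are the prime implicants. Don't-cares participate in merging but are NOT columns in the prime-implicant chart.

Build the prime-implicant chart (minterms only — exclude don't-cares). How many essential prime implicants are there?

[col 0] 0000*, 0001*, 0010*, 0011*, 0101*, 0110*, 0111*, 1001*, 1010*, 1011*, 1100*, 1110*
[col 1] -001*, -010*, -011*, -110*, 0-01*, 0-10*, 0-11*, 00-0*, 00-1*, 000-*, 001-*, 01-1*, 011-*, 1-10*, 10-1*, 101-*, 11-0
[col 2] --10, -0-1, -01-, 0--1, 0-1-, 00--
Prime implicants: --10, -0-1, -01-, 0--1, 0-1-, 00--, 11-0
PI chart (minterm → PIs covering it):
  0 | 00--  (sole → essential)
  1 | -0-1,0--1,00--
  2 | --10,-01-,0-1-,00--
  3 | -0-1,-01-,0--1,0-1-,00--
  5 | 0--1  (sole → essential)
  6 | --10,0-1-
  7 | 0--1,0-1-
  9 | -0-1  (sole → essential)
  10 | --10,-01-
  11 | -0-1,-01-
  12 | 11-0  (sole → essential)
  14 | --10,11-0
Essential prime implicants: -0-1, 0--1, 00--, 11-0

4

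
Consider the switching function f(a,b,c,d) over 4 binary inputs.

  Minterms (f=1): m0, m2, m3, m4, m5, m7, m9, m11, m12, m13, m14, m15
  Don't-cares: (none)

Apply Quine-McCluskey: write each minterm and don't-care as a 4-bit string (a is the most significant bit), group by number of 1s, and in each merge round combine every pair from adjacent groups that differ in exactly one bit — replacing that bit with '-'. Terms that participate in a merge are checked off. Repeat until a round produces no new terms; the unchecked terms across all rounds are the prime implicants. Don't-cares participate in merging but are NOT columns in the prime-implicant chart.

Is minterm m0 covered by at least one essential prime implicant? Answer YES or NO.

NO

Round 0: 0000✓ 0010✓ 0011✓ 0100✓ 0101✓ 0111✓ 1001✓ 1011✓ 1100✓ 1101✓ 1110✓ 1111✓
Round 1: -011✓ -100✓ -101✓ -111✓ 0-00 0-11✓ 00-0 001- 01-1✓ 010-✓ 1-01✓ 1-11✓ 10-1✓ 11-0✓ 11-1✓ 110-✓ 111-✓
Round 2: --11 -1-1 -10- 1--1 11--
PIs = {--11, -1-1, -10-, 0-00, 00-0, 001-, 1--1, 11--}
Coverage chart:
  m0: 0-00,00-0
  m2: 00-0,001-
  m3: --11,001-
  m4: -10-,0-00
  m5: -1-1,-10-
  m7: --11,-1-1
  m9: 1--1 ←essential
  m11: --11,1--1
  m12: -10-,11--
  m13: -1-1,-10-,1--1,11--
  m14: 11-- ←essential
  m15: --11,-1-1,1--1,11--
Essential: 1--1, 11--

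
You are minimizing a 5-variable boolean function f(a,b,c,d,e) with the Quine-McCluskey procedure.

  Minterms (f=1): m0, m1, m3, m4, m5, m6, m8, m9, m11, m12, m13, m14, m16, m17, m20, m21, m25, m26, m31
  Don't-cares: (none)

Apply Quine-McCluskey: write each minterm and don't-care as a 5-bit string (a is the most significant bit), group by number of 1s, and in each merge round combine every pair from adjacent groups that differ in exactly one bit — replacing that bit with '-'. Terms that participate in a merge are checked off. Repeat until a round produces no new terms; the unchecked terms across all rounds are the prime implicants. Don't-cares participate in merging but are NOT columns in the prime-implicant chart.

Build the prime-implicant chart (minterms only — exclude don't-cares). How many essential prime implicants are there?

7

size-2^0 implicants → 00000(✓)  00001(✓)  00011(✓)  00100(✓)  00101(✓)  00110(✓)  01000(✓)  01001(✓)  01011(✓)  01100(✓)  01101(✓)  01110(✓)  10000(✓)  10001(✓)  10100(✓)  10101(✓)  11001(✓)  11010  11111
size-2^1 implicants → -0000(✓)  -0001(✓)  -0100(✓)  -0101(✓)  -1001(✓)  0-000(✓)  0-001(✓)  0-011(✓)  0-100(✓)  0-101(✓)  0-110(✓)  00-00(✓)  00-01(✓)  000-1(✓)  0000-(✓)  001-0(✓)  0010-(✓)  01-00(✓)  01-01(✓)  010-1(✓)  0100-(✓)  011-0(✓)  0110-(✓)  1-001(✓)  10-00(✓)  10-01(✓)  1000-(✓)  1010-(✓)
size-2^2 implicants → --001  -0-00(✓)  -0-01(✓)  -000-(✓)  -010-(✓)  0--00(✓)  0--01(✓)  0-0-1  0-00-(✓)  0-1-0  0-10-(✓)  00-0-(✓)  01-0-(✓)  10-0-(✓)
size-2^3 implicants → -0-0-  0--0-
Unchecked terms (primes): --001, -0-0-, 0--0-, 0-0-1, 0-1-0, 11010, 11111
Minterm coverage:
  m0 ⊆ -0-0-,0--0-
  m1 ⊆ --001,-0-0-,0--0-,0-0-1
  m3 ⊆ 0-0-1 [E]
  m4 ⊆ -0-0-,0--0-,0-1-0
  m5 ⊆ -0-0-,0--0-
  m6 ⊆ 0-1-0 [E]
  m8 ⊆ 0--0- [E]
  m9 ⊆ --001,0--0-,0-0-1
  m11 ⊆ 0-0-1 [E]
  m12 ⊆ 0--0-,0-1-0
  m13 ⊆ 0--0- [E]
  m14 ⊆ 0-1-0 [E]
  m16 ⊆ -0-0- [E]
  m17 ⊆ --001,-0-0-
  m20 ⊆ -0-0- [E]
  m21 ⊆ -0-0- [E]
  m25 ⊆ --001 [E]
  m26 ⊆ 11010 [E]
  m31 ⊆ 11111 [E]
E = {--001, -0-0-, 0--0-, 0-0-1, 0-1-0, 11010, 11111}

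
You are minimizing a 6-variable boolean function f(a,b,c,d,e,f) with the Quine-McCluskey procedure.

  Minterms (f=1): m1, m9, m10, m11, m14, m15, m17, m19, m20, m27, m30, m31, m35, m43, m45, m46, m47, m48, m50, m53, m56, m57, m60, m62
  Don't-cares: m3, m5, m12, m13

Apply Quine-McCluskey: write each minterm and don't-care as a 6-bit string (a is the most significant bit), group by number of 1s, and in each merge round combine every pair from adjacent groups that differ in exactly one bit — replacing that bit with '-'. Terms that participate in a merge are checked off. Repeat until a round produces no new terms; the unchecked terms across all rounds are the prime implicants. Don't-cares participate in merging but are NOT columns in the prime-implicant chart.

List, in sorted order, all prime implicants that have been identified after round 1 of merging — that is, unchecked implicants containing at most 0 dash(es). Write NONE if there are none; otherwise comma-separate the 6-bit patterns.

010100, 110101

size-2^0 implicants → 000001(✓)  000011(✓)  000101(✓)  001001(✓)  001010(✓)  001011(✓)  001100(✓)  001101(✓)  001110(✓)  001111(✓)  010001(✓)  010011(✓)  010100  011011(✓)  011110(✓)  011111(✓)  100011(✓)  101011(✓)  101101(✓)  101110(✓)  101111(✓)  110000(✓)  110010(✓)  110101  111000(✓)  111001(✓)  111100(✓)  111110(✓)
size-2^1 implicants → -00011(✓)  -01011(✓)  -01101(✓)  -01110(✓)  -01111(✓)  -11110(✓)  0-0001(✓)  0-0011(✓)  0-1011(✓)  0-1110(✓)  0-1111(✓)  00-001(✓)  00-011(✓)  00-101(✓)  000-01(✓)  0000-1(✓)  001-01(✓)  001-10(✓)  001-11(✓)  0010-1(✓)  00101-(✓)  0011-0(✓)  0011-1(✓)  00110-(✓)  00111-(✓)  01-011(✓)  0100-1(✓)  011-11(✓)  01111-(✓)  1-1110(✓)  10-011(✓)  101-11(✓)  1011-1(✓)  10111-(✓)  11-000  1100-0  111-00  11100-  1111-0
size-2^2 implicants → --1110  -0-011  -01-11  -011-1  -0111-  0--011  0-00-1  0-1-11  0-111-  00--01  00-0-1  001--1  001-1-  0011--
Unchecked terms (primes): --1110, -0-011, -01-11, -011-1, -0111-, 0--011, 0-00-1, 0-1-11, 0-111-, 00--01, 00-0-1, 001--1, 001-1-, 0011--, 010100, 11-000, 1100-0, 110101, 111-00, 11100-, 1111-0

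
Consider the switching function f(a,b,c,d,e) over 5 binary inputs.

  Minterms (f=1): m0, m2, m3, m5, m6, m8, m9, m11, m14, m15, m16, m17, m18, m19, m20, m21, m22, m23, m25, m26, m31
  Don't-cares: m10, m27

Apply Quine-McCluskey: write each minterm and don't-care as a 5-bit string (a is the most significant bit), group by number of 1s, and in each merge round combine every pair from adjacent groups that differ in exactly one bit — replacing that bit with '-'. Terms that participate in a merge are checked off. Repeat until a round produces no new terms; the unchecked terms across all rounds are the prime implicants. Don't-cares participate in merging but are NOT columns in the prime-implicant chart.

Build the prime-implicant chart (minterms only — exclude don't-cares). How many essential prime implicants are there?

3

size-2^0 implicants → 00000(✓)  00010(✓)  00011(✓)  00101(✓)  00110(✓)  01000(✓)  01001(✓)  01010(✓)  01011(✓)  01110(✓)  01111(✓)  10000(✓)  10001(✓)  10010(✓)  10011(✓)  10100(✓)  10101(✓)  10110(✓)  10111(✓)  11001(✓)  11010(✓)  11011(✓)  11111(✓)
size-2^1 implicants → -0000(✓)  -0010(✓)  -0011(✓)  -0101  -0110(✓)  -1001(✓)  -1010(✓)  -1011(✓)  -1111(✓)  0-000(✓)  0-010(✓)  0-011(✓)  0-110(✓)  00-10(✓)  000-0(✓)  0001-(✓)  01-10(✓)  01-11(✓)  010-0(✓)  010-1(✓)  0100-(✓)  0101-(✓)  0111-(✓)  1-001(✓)  1-010(✓)  1-011(✓)  1-111(✓)  10-00(✓)  10-01(✓)  10-10(✓)  10-11(✓)  100-0(✓)  100-1(✓)  1000-(✓)  1001-(✓)  101-0(✓)  101-1(✓)  1010-(✓)  1011-(✓)  11-11(✓)  110-1(✓)  1101-(✓)
size-2^2 implicants → --010(✓)  --011(✓)  -0-10  -00-0  -001-(✓)  -1-11  -10-1  -101-(✓)  0--10  0-0-0  0-01-(✓)  01-1-  010--  1--11  1-0-1  1-01-(✓)  10--0(✓)  10--1(✓)  10-0-(✓)  10-1-(✓)  100--(✓)  101--(✓)
size-2^3 implicants → --01-  10---
Unchecked terms (primes): --01-, -0-10, -00-0, -0101, -1-11, -10-1, 0--10, 0-0-0, 01-1-, 010--, 1--11, 1-0-1, 10---
Minterm coverage:
  m0 ⊆ -00-0,0-0-0
  m2 ⊆ --01-,-0-10,-00-0,0--10,0-0-0
  m3 ⊆ --01- [E]
  m5 ⊆ -0101 [E]
  m6 ⊆ -0-10,0--10
  m8 ⊆ 0-0-0,010--
  m9 ⊆ -10-1,010--
  m11 ⊆ --01-,-1-11,-10-1,01-1-,010--
  m14 ⊆ 0--10,01-1-
  m15 ⊆ -1-11,01-1-
  m16 ⊆ -00-0,10---
  m17 ⊆ 1-0-1,10---
  m18 ⊆ --01-,-0-10,-00-0,10---
  m19 ⊆ --01-,1--11,1-0-1,10---
  m20 ⊆ 10--- [E]
  m21 ⊆ -0101,10---
  m22 ⊆ -0-10,10---
  m23 ⊆ 1--11,10---
  m25 ⊆ -10-1,1-0-1
  m26 ⊆ --01- [E]
  m31 ⊆ -1-11,1--11
E = {--01-, -0101, 10---}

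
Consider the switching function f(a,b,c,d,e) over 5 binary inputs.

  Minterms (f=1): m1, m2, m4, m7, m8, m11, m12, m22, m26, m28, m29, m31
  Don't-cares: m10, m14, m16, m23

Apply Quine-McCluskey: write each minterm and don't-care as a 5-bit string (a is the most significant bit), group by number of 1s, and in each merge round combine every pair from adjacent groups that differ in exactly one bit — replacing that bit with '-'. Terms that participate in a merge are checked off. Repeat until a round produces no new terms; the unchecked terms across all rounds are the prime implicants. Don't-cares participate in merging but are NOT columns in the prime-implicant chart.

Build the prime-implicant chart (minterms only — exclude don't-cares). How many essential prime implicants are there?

size-2^0 implicants → 00001  00010(✓)  00100(✓)  00111(✓)  01000(✓)  01010(✓)  01011(✓)  01100(✓)  01110(✓)  10000  10110(✓)  10111(✓)  11010(✓)  11100(✓)  11101(✓)  11111(✓)
size-2^1 implicants → -0111  -1010  -1100  0-010  0-100  01-00(✓)  01-10(✓)  010-0(✓)  0101-  011-0(✓)  1-111  1011-  111-1  1110-
size-2^2 implicants → 01--0
Unchecked terms (primes): -0111, -1010, -1100, 0-010, 0-100, 00001, 01--0, 0101-, 1-111, 10000, 1011-, 111-1, 1110-
Minterm coverage:
  m1 ⊆ 00001 [E]
  m2 ⊆ 0-010 [E]
  m4 ⊆ 0-100 [E]
  m7 ⊆ -0111 [E]
  m8 ⊆ 01--0 [E]
  m11 ⊆ 0101- [E]
  m12 ⊆ -1100,0-100,01--0
  m22 ⊆ 1011- [E]
  m26 ⊆ -1010 [E]
  m28 ⊆ -1100,1110-
  m29 ⊆ 111-1,1110-
  m31 ⊆ 1-111,111-1
E = {-0111, -1010, 0-010, 0-100, 00001, 01--0, 0101-, 1011-}

8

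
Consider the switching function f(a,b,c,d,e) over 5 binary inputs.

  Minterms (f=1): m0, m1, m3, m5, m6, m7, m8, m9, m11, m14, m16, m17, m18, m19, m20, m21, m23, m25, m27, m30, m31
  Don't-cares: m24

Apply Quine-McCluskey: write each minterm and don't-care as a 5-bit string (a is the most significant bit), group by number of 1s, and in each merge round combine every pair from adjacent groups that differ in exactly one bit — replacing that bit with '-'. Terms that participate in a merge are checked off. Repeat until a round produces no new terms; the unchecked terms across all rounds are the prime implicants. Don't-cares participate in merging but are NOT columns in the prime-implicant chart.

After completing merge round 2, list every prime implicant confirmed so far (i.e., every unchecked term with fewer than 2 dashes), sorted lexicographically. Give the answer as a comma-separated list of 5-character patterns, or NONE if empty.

-1110, 0-110, 0011-, 1111-

size-2^0 implicants → 00000(✓)  00001(✓)  00011(✓)  00101(✓)  00110(✓)  00111(✓)  01000(✓)  01001(✓)  01011(✓)  01110(✓)  10000(✓)  10001(✓)  10010(✓)  10011(✓)  10100(✓)  10101(✓)  10111(✓)  11000(✓)  11001(✓)  11011(✓)  11110(✓)  11111(✓)
size-2^1 implicants → -0000(✓)  -0001(✓)  -0011(✓)  -0101(✓)  -0111(✓)  -1000(✓)  -1001(✓)  -1011(✓)  -1110  0-000(✓)  0-001(✓)  0-011(✓)  0-110  00-01(✓)  00-11(✓)  000-1(✓)  0000-(✓)  001-1(✓)  0011-  010-1(✓)  0100-(✓)  1-000(✓)  1-001(✓)  1-011(✓)  1-111(✓)  10-00(✓)  10-01(✓)  10-11(✓)  100-0(✓)  100-1(✓)  1000-(✓)  1001-(✓)  101-1(✓)  1010-(✓)  11-11(✓)  110-1(✓)  1100-(✓)  1111-
size-2^2 implicants → --000(✓)  --001(✓)  --011(✓)  -0-01(✓)  -0-11(✓)  -00-1(✓)  -000-(✓)  -01-1(✓)  -10-1(✓)  -100-(✓)  0-0-1(✓)  0-00-(✓)  00--1(✓)  1--11  1-0-1(✓)  1-00-(✓)  10--1(✓)  10-0-  100--
size-2^3 implicants → --0-1  --00-  -0--1
Unchecked terms (primes): --0-1, --00-, -0--1, -1110, 0-110, 0011-, 1--11, 10-0-, 100--, 1111-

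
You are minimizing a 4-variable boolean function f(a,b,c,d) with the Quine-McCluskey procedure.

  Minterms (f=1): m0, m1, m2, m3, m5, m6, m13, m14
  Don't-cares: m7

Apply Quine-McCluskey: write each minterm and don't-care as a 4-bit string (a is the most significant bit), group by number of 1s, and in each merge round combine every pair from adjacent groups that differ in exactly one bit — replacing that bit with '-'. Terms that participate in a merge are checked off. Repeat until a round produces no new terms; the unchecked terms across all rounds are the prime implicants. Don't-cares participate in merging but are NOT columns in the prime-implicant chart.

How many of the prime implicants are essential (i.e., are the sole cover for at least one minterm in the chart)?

3

size-2^0 implicants → 0000(✓)  0001(✓)  0010(✓)  0011(✓)  0101(✓)  0110(✓)  0111(✓)  1101(✓)  1110(✓)
size-2^1 implicants → -101  -110  0-01(✓)  0-10(✓)  0-11(✓)  00-0(✓)  00-1(✓)  000-(✓)  001-(✓)  01-1(✓)  011-(✓)
size-2^2 implicants → 0--1  0-1-  00--
Unchecked terms (primes): -101, -110, 0--1, 0-1-, 00--
Minterm coverage:
  m0 ⊆ 00-- [E]
  m1 ⊆ 0--1,00--
  m2 ⊆ 0-1-,00--
  m3 ⊆ 0--1,0-1-,00--
  m5 ⊆ -101,0--1
  m6 ⊆ -110,0-1-
  m13 ⊆ -101 [E]
  m14 ⊆ -110 [E]
E = {-101, -110, 00--}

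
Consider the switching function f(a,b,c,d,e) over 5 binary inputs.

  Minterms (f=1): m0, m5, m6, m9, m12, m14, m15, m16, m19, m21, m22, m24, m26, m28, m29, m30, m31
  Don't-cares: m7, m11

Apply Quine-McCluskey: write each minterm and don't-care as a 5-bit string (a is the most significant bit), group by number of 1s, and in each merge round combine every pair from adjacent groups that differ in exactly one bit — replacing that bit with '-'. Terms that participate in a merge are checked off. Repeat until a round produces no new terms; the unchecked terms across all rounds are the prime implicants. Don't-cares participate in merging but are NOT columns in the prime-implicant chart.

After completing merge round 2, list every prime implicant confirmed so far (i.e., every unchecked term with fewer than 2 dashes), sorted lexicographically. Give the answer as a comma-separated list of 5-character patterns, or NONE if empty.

-0000, -0101, 001-1, 01-11, 010-1, 1-000, 1-101, 10011

size-2^0 implicants → 00000(✓)  00101(✓)  00110(✓)  00111(✓)  01001(✓)  01011(✓)  01100(✓)  01110(✓)  01111(✓)  10000(✓)  10011  10101(✓)  10110(✓)  11000(✓)  11010(✓)  11100(✓)  11101(✓)  11110(✓)  11111(✓)
size-2^1 implicants → -0000  -0101  -0110(✓)  -1100(✓)  -1110(✓)  -1111(✓)  0-110(✓)  0-111(✓)  001-1  0011-(✓)  01-11  010-1  011-0(✓)  0111-(✓)  1-000  1-101  1-110(✓)  11-00(✓)  11-10(✓)  110-0(✓)  111-0(✓)  111-1(✓)  1110-(✓)  1111-(✓)
size-2^2 implicants → --110  -11-0  -111-  0-11-  11--0  111--
Unchecked terms (primes): --110, -0000, -0101, -11-0, -111-, 0-11-, 001-1, 01-11, 010-1, 1-000, 1-101, 10011, 11--0, 111--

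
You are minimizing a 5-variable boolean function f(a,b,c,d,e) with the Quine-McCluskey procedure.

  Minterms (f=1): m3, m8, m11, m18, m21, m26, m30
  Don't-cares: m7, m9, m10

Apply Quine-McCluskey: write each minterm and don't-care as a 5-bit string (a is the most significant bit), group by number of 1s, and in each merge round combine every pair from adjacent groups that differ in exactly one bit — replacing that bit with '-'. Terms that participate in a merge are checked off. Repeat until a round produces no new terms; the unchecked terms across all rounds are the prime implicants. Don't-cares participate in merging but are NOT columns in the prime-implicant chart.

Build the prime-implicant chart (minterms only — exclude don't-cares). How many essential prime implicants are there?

4

[col 0] 00011*, 00111*, 01000*, 01001*, 01010*, 01011*, 10010*, 10101, 11010*, 11110*
[col 1] -1010, 0-011, 00-11, 010-0*, 010-1*, 0100-*, 0101-*, 1-010, 11-10
[col 2] 010--
Prime implicants: -1010, 0-011, 00-11, 010--, 1-010, 10101, 11-10
PI chart (minterm → PIs covering it):
  3 | 0-011,00-11
  8 | 010--  (sole → essential)
  11 | 0-011,010--
  18 | 1-010  (sole → essential)
  21 | 10101  (sole → essential)
  26 | -1010,1-010,11-10
  30 | 11-10  (sole → essential)
Essential prime implicants: 010--, 1-010, 10101, 11-10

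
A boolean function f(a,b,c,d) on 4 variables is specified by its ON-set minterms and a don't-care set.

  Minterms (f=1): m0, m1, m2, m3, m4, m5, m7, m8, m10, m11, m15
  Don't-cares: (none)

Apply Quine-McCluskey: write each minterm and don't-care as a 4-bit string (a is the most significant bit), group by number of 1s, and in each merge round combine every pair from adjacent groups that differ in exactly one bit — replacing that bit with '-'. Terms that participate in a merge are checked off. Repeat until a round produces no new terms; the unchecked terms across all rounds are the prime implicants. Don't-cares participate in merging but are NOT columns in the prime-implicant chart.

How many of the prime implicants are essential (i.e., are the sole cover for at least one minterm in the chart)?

[col 0] 0000*, 0001*, 0010*, 0011*, 0100*, 0101*, 0111*, 1000*, 1010*, 1011*, 1111*
[col 1] -000*, -010*, -011*, -111*, 0-00*, 0-01*, 0-11*, 00-0*, 00-1*, 000-*, 001-*, 01-1*, 010-*, 1-11*, 10-0*, 101-*
[col 2] --11, -0-0, -01-, 0--1, 0-0-, 00--
Prime implicants: --11, -0-0, -01-, 0--1, 0-0-, 00--
PI chart (minterm → PIs covering it):
  0 | -0-0,0-0-,00--
  1 | 0--1,0-0-,00--
  2 | -0-0,-01-,00--
  3 | --11,-01-,0--1,00--
  4 | 0-0-  (sole → essential)
  5 | 0--1,0-0-
  7 | --11,0--1
  8 | -0-0  (sole → essential)
  10 | -0-0,-01-
  11 | --11,-01-
  15 | --11  (sole → essential)
Essential prime implicants: --11, -0-0, 0-0-

3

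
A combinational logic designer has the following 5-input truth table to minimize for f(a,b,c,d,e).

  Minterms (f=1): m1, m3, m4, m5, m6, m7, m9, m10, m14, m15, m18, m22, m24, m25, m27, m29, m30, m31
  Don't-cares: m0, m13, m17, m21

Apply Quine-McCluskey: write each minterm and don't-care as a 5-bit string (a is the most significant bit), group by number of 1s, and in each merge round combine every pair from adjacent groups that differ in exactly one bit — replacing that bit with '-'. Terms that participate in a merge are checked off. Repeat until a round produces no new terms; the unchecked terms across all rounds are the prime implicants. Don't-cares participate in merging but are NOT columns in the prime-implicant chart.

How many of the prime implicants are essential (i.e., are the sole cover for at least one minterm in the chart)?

6

[col 0] 00000*, 00001*, 00011*, 00100*, 00101*, 00110*, 00111*, 01001*, 01010*, 01101*, 01110*, 01111*, 10001*, 10010*, 10101*, 10110*, 11000*, 11001*, 11011*, 11101*, 11110*, 11111*
[col 1] -0001*, -0101*, -0110*, -1001*, -1101*, -1110*, -1111*, 0-001*, 0-101*, 0-110*, 0-111*, 00-00*, 00-01*, 00-11*, 000-1*, 0000-*, 001-0*, 001-1*, 0010-*, 0011-*, 01-01*, 01-10, 011-1*, 0111-*, 1-001*, 1-101*, 1-110*, 10-01*, 10-10, 11-01*, 11-11*, 110-1*, 1100-, 111-1*, 1111-*
[col 2] --001*, --101*, --110, -0-01*, -1-01*, -11-1, -111-, 0--01*, 0-1-1, 0-11-, 00--1, 00-0-, 001--, 1--01*, 11--1
[col 3] ---01
Prime implicants: ---01, --110, -11-1, -111-, 0-1-1, 0-11-, 00--1, 00-0-, 001--, 01-10, 10-10, 11--1, 1100-
PI chart (minterm → PIs covering it):
  1 | ---01,00--1,00-0-
  3 | 00--1  (sole → essential)
  4 | 00-0-,001--
  5 | ---01,0-1-1,00--1,00-0-,001--
  6 | --110,0-11-,001--
  7 | 0-1-1,0-11-,00--1,001--
  9 | ---01  (sole → essential)
  10 | 01-10  (sole → essential)
  14 | --110,-111-,0-11-,01-10
  15 | -11-1,-111-,0-1-1,0-11-
  18 | 10-10  (sole → essential)
  22 | --110,10-10
  24 | 1100-  (sole → essential)
  25 | ---01,11--1,1100-
  27 | 11--1  (sole → essential)
  29 | ---01,-11-1,11--1
  30 | --110,-111-
  31 | -11-1,-111-,11--1
Essential prime implicants: ---01, 00--1, 01-10, 10-10, 11--1, 1100-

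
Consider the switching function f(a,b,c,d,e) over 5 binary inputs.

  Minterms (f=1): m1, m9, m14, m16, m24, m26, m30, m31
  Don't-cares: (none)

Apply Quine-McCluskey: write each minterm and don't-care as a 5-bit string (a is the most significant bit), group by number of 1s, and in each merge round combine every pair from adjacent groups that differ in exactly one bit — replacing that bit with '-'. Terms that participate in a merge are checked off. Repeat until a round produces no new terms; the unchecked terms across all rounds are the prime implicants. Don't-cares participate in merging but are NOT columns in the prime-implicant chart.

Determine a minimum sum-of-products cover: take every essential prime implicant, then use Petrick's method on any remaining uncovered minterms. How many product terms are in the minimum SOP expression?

Round 0: 00001✓ 01001✓ 01110✓ 10000✓ 11000✓ 11010✓ 11110✓ 11111✓
Round 1: -1110 0-001 1-000 11-10 110-0 1111-
PIs = {-1110, 0-001, 1-000, 11-10, 110-0, 1111-}
Coverage chart:
  m1: 0-001 ←essential
  m9: 0-001 ←essential
  m14: -1110 ←essential
  m16: 1-000 ←essential
  m24: 1-000,110-0
  m26: 11-10,110-0
  m30: -1110,11-10,1111-
  m31: 1111- ←essential
Essential: -1110, 0-001, 1-000, 1111-
Petrick residual → 11-10
Min cover (5 terms): bcde' + a'c'd'e + ac'd'e' + abde' + abcd

5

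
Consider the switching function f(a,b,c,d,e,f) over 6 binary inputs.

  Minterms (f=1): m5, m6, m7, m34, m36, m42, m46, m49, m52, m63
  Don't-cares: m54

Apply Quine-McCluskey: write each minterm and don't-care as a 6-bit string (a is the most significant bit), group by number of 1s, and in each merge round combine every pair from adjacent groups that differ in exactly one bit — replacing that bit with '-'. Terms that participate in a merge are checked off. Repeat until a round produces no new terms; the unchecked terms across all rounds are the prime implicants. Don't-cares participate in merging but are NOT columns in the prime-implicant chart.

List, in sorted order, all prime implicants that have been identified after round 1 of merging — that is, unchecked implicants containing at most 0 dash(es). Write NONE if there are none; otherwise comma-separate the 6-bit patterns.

[col 0] 000101*, 000110*, 000111*, 100010*, 100100*, 101010*, 101110*, 110001, 110100*, 110110*, 111111
[col 1] 0001-1, 00011-, 1-0100, 10-010, 101-10, 1101-0
Prime implicants: 0001-1, 00011-, 1-0100, 10-010, 101-10, 110001, 1101-0, 111111

110001, 111111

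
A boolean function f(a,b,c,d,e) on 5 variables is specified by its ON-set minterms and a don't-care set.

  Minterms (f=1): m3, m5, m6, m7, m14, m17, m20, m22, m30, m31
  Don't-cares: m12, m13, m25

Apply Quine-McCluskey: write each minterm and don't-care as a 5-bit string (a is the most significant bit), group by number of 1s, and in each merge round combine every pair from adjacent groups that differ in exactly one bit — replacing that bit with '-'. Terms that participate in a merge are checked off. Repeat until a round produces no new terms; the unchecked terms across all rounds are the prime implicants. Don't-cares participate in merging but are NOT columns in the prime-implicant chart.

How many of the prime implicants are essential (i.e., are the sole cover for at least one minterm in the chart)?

4

Round 0: 00011✓ 00101✓ 00110✓ 00111✓ 01100✓ 01101✓ 01110✓ 10001✓ 10100✓ 10110✓ 11001✓ 11110✓ 11111✓
Round 1: -0110✓ -1110✓ 0-101 0-110✓ 00-11 001-1 0011- 011-0 0110- 1-001 1-110✓ 101-0 1111-
Round 2: --110
PIs = {--110, 0-101, 00-11, 001-1, 0011-, 011-0, 0110-, 1-001, 101-0, 1111-}
Coverage chart:
  m3: 00-11 ←essential
  m5: 0-101,001-1
  m6: --110,0011-
  m7: 00-11,001-1,0011-
  m14: --110,011-0
  m17: 1-001 ←essential
  m20: 101-0 ←essential
  m22: --110,101-0
  m30: --110,1111-
  m31: 1111- ←essential
Essential: 00-11, 1-001, 101-0, 1111-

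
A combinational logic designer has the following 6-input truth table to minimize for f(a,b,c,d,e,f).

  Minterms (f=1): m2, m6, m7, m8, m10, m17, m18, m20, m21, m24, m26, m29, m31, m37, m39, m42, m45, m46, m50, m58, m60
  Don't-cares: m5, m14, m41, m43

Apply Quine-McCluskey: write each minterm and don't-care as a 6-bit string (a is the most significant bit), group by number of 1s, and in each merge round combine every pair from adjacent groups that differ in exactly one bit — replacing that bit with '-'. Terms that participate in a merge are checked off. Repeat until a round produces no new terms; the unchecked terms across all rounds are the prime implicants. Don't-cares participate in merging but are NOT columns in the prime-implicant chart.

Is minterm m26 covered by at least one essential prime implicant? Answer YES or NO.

size-2^0 implicants → 000010(✓)  000101(✓)  000110(✓)  000111(✓)  001000(✓)  001010(✓)  001110(✓)  010001(✓)  010010(✓)  010100(✓)  010101(✓)  011000(✓)  011010(✓)  011101(✓)  011111(✓)  100101(✓)  100111(✓)  101001(✓)  101010(✓)  101011(✓)  101101(✓)  101110(✓)  110010(✓)  111010(✓)  111100
size-2^1 implicants → -00101(✓)  -00111(✓)  -01010(✓)  -01110(✓)  -10010(✓)  -11010(✓)  0-0010(✓)  0-0101  0-1000(✓)  0-1010(✓)  00-010(✓)  00-110(✓)  000-10(✓)  0001-1(✓)  00011-  001-10(✓)  0010-0(✓)  01-010(✓)  01-101  010-01  01010-  0110-0(✓)  0111-1  1-1010(✓)  10-101  1001-1(✓)  101-01  101-10(✓)  1010-1  10101-  11-010(✓)
size-2^2 implicants → --1010  -001-1  -01-10  -1-010  0--010  0-10-0  00--10
Unchecked terms (primes): --1010, -001-1, -01-10, -1-010, 0--010, 0-0101, 0-10-0, 00--10, 00011-, 01-101, 010-01, 01010-, 0111-1, 10-101, 101-01, 1010-1, 10101-, 111100
Minterm coverage:
  m2 ⊆ 0--010,00--10
  m6 ⊆ 00--10,00011-
  m7 ⊆ -001-1,00011-
  m8 ⊆ 0-10-0 [E]
  m10 ⊆ --1010,-01-10,0--010,0-10-0,00--10
  m17 ⊆ 010-01 [E]
  m18 ⊆ -1-010,0--010
  m20 ⊆ 01010- [E]
  m21 ⊆ 0-0101,01-101,010-01,01010-
  m24 ⊆ 0-10-0 [E]
  m26 ⊆ --1010,-1-010,0--010,0-10-0
  m29 ⊆ 01-101,0111-1
  m31 ⊆ 0111-1 [E]
  m37 ⊆ -001-1,10-101
  m39 ⊆ -001-1 [E]
  m42 ⊆ --1010,-01-10,10101-
  m45 ⊆ 10-101,101-01
  m46 ⊆ -01-10 [E]
  m50 ⊆ -1-010 [E]
  m58 ⊆ --1010,-1-010
  m60 ⊆ 111100 [E]
E = {-001-1, -01-10, -1-010, 0-10-0, 010-01, 01010-, 0111-1, 111100}

YES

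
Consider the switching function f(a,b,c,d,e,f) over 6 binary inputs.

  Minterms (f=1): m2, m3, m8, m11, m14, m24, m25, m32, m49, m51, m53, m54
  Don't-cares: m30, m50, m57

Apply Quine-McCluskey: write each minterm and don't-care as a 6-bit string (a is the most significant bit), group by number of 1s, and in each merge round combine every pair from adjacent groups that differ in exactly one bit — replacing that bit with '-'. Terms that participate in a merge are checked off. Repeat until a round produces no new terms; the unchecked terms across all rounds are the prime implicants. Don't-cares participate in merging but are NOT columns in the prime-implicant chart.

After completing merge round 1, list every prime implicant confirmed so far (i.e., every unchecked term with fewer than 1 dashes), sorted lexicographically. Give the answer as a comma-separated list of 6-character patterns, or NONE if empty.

100000

size-2^0 implicants → 000010(✓)  000011(✓)  001000(✓)  001011(✓)  001110(✓)  011000(✓)  011001(✓)  011110(✓)  100000  110001(✓)  110010(✓)  110011(✓)  110101(✓)  110110(✓)  111001(✓)
size-2^1 implicants → -11001  0-1000  0-1110  00-011  00001-  01100-  11-001  110-01  110-10  1100-1  11001-
Unchecked terms (primes): -11001, 0-1000, 0-1110, 00-011, 00001-, 01100-, 100000, 11-001, 110-01, 110-10, 1100-1, 11001-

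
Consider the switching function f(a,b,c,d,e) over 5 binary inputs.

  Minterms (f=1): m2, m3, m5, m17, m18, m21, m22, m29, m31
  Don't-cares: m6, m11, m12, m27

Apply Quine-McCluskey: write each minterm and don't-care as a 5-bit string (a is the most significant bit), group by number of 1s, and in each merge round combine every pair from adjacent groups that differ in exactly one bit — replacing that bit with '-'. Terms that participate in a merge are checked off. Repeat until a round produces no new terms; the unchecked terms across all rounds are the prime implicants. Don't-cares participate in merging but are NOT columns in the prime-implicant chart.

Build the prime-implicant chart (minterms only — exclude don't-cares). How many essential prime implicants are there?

3

Round 0: 00010✓ 00011✓ 00101✓ 00110✓ 01011✓ 01100 10001✓ 10010✓ 10101✓ 10110✓ 11011✓ 11101✓ 11111✓
Round 1: -0010✓ -0101 -0110✓ -1011 0-011 00-10✓ 0001- 1-101 10-01 10-10✓ 11-11 111-1
Round 2: -0-10
PIs = {-0-10, -0101, -1011, 0-011, 0001-, 01100, 1-101, 10-01, 11-11, 111-1}
Coverage chart:
  m2: -0-10,0001-
  m3: 0-011,0001-
  m5: -0101 ←essential
  m17: 10-01 ←essential
  m18: -0-10 ←essential
  m21: -0101,1-101,10-01
  m22: -0-10 ←essential
  m29: 1-101,111-1
  m31: 11-11,111-1
Essential: -0-10, -0101, 10-01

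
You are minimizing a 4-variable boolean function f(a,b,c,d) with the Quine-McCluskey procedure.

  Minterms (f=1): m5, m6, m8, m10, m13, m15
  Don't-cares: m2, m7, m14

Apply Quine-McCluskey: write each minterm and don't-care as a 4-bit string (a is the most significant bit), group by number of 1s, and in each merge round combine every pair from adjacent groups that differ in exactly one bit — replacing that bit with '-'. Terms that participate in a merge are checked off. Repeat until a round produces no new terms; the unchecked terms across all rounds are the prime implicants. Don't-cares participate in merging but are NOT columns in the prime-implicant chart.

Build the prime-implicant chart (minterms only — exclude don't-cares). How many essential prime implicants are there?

2

Round 0: 0010✓ 0101✓ 0110✓ 0111✓ 1000✓ 1010✓ 1101✓ 1110✓ 1111✓
Round 1: -010✓ -101✓ -110✓ -111✓ 0-10✓ 01-1✓ 011-✓ 1-10✓ 10-0 11-1✓ 111-✓
Round 2: --10 -1-1 -11-
PIs = {--10, -1-1, -11-, 10-0}
Coverage chart:
  m5: -1-1 ←essential
  m6: --10,-11-
  m8: 10-0 ←essential
  m10: --10,10-0
  m13: -1-1 ←essential
  m15: -1-1,-11-
Essential: -1-1, 10-0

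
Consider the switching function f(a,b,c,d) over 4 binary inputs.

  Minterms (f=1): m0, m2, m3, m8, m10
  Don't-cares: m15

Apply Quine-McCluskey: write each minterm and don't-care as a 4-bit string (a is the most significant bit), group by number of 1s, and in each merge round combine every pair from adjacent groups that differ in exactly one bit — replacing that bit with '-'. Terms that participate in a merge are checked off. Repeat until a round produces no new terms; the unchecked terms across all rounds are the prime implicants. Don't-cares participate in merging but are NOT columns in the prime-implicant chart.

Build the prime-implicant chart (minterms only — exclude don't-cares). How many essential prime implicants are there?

Round 0: 0000✓ 0010✓ 0011✓ 1000✓ 1010✓ 1111
Round 1: -000✓ -010✓ 00-0✓ 001- 10-0✓
Round 2: -0-0
PIs = {-0-0, 001-, 1111}
Coverage chart:
  m0: -0-0 ←essential
  m2: -0-0,001-
  m3: 001- ←essential
  m8: -0-0 ←essential
  m10: -0-0 ←essential
Essential: -0-0, 001-

2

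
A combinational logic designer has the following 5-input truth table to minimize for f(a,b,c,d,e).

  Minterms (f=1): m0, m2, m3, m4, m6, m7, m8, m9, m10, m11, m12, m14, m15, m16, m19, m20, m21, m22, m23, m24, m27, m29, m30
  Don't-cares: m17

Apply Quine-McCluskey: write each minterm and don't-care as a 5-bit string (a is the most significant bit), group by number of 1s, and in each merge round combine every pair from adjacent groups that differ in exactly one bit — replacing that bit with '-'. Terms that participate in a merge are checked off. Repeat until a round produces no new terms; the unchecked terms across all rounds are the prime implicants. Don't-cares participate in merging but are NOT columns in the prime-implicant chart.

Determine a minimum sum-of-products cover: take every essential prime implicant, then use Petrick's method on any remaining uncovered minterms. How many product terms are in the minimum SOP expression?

8

size-2^0 implicants → 00000(✓)  00010(✓)  00011(✓)  00100(✓)  00110(✓)  00111(✓)  01000(✓)  01001(✓)  01010(✓)  01011(✓)  01100(✓)  01110(✓)  01111(✓)  10000(✓)  10001(✓)  10011(✓)  10100(✓)  10101(✓)  10110(✓)  10111(✓)  11000(✓)  11011(✓)  11101(✓)  11110(✓)
size-2^1 implicants → -0000(✓)  -0011(✓)  -0100(✓)  -0110(✓)  -0111(✓)  -1000(✓)  -1011(✓)  -1110(✓)  0-000(✓)  0-010(✓)  0-011(✓)  0-100(✓)  0-110(✓)  0-111(✓)  00-00(✓)  00-10(✓)  00-11(✓)  000-0(✓)  0001-(✓)  001-0(✓)  0011-(✓)  01-00(✓)  01-10(✓)  01-11(✓)  010-0(✓)  010-1(✓)  0100-(✓)  0101-(✓)  011-0(✓)  0111-(✓)  1-000(✓)  1-011(✓)  1-101  1-110(✓)  10-00(✓)  10-01(✓)  10-11(✓)  100-1(✓)  1000-(✓)  101-0(✓)  101-1(✓)  1010-(✓)  1011-(✓)
size-2^2 implicants → --000  --011  --110  -0-00  -0-11  -01-0  -011-  0--00(✓)  0--10(✓)  0--11(✓)  0-0-0(✓)  0-01-(✓)  0-1-0(✓)  0-11-(✓)  00--0(✓)  00-1-(✓)  01--0(✓)  01-1-(✓)  010--  10--1  10-0-  101--
size-2^3 implicants → 0---0  0--1-
Unchecked terms (primes): --000, --011, --110, -0-00, -0-11, -01-0, -011-, 0---0, 0--1-, 010--, 1-101, 10--1, 10-0-, 101--
Minterm coverage:
  m0 ⊆ --000,-0-00,0---0
  m2 ⊆ 0---0,0--1-
  m3 ⊆ --011,-0-11,0--1-
  m4 ⊆ -0-00,-01-0,0---0
  m6 ⊆ --110,-01-0,-011-,0---0,0--1-
  m7 ⊆ -0-11,-011-,0--1-
  m8 ⊆ --000,0---0,010--
  m9 ⊆ 010-- [E]
  m10 ⊆ 0---0,0--1-,010--
  m11 ⊆ --011,0--1-,010--
  m12 ⊆ 0---0 [E]
  m14 ⊆ --110,0---0,0--1-
  m15 ⊆ 0--1- [E]
  m16 ⊆ --000,-0-00,10-0-
  m19 ⊆ --011,-0-11,10--1
  m20 ⊆ -0-00,-01-0,10-0-,101--
  m21 ⊆ 1-101,10--1,10-0-,101--
  m22 ⊆ --110,-01-0,-011-,101--
  m23 ⊆ -0-11,-011-,10--1,101--
  m24 ⊆ --000 [E]
  m27 ⊆ --011 [E]
  m29 ⊆ 1-101 [E]
  m30 ⊆ --110 [E]
E = {--000, --011, --110, 0---0, 0--1-, 010--, 1-101}
Petrick residual → 101--
Cover = c'd'e' + c'de + cde' + a'e' + a'd + a'bc' + acd'e + ab'c  |cover|=8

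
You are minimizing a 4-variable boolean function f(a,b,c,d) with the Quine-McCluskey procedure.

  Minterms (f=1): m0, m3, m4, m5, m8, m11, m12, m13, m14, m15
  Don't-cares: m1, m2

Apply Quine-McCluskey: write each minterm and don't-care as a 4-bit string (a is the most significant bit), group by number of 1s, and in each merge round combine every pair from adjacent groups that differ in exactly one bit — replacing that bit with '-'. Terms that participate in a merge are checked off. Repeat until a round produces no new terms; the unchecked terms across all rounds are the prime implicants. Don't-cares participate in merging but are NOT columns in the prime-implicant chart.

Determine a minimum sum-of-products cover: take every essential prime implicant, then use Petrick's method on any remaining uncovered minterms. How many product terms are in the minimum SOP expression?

4

Round 0: 0000✓ 0001✓ 0010✓ 0011✓ 0100✓ 0101✓ 1000✓ 1011✓ 1100✓ 1101✓ 1110✓ 1111✓
Round 1: -000✓ -011 -100✓ -101✓ 0-00✓ 0-01✓ 00-0✓ 00-1✓ 000-✓ 001-✓ 010-✓ 1-00✓ 1-11 11-0✓ 11-1✓ 110-✓ 111-✓
Round 2: --00 -10- 0-0- 00-- 11--
PIs = {--00, -011, -10-, 0-0-, 00--, 1-11, 11--}
Coverage chart:
  m0: --00,0-0-,00--
  m3: -011,00--
  m4: --00,-10-,0-0-
  m5: -10-,0-0-
  m8: --00 ←essential
  m11: -011,1-11
  m12: --00,-10-,11--
  m13: -10-,11--
  m14: 11-- ←essential
  m15: 1-11,11--
Essential: --00, 11--
Petrick residual → -011, -10-
Min cover (4 terms): c'd' + b'cd + bc' + ab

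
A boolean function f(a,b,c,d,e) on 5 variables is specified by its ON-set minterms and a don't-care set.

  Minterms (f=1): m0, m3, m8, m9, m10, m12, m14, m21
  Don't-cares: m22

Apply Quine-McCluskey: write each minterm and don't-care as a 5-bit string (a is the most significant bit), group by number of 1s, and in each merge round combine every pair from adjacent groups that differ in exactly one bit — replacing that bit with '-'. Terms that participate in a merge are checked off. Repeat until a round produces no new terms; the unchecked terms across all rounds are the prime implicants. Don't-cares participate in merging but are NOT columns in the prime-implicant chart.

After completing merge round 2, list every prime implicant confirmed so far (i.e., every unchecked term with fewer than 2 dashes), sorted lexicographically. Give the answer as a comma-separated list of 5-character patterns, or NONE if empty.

0-000, 00011, 0100-, 10101, 10110

[col 0] 00000*, 00011, 01000*, 01001*, 01010*, 01100*, 01110*, 10101, 10110
[col 1] 0-000, 01-00*, 01-10*, 010-0*, 0100-, 011-0*
[col 2] 01--0
Prime implicants: 0-000, 00011, 01--0, 0100-, 10101, 10110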